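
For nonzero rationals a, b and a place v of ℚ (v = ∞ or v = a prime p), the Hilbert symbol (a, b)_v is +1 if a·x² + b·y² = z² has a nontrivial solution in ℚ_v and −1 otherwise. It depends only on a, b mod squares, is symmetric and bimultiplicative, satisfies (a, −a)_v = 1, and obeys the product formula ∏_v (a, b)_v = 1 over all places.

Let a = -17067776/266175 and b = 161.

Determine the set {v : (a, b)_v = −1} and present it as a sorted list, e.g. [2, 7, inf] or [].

Mod squares: a ≡ -3857, b ≡ 161. Check v ∈ {∞, 2, 3, 5, 7, 11, 13, 19, 23, 29}.
v=11: a=11^2·(≡1), b=11^0·(≡7) mod 11; (1|11)=+1, (7|11)=-1; (−1)^{2·0·5}·(+1)^0·(-1)^2 = +1.
v=19: a=19^1·(≡4), b=19^0·(≡9) mod 19; (4|19)=+1, (9|19)=+1; (−1)^{1·0·9}·(+1)^0·(+1)^1 = +1.
v=23: a=23^0·(≡7), b=23^1·(≡7) mod 23; (7|23)=-1, (7|23)=-1; (−1)^{0·1·11}·(-1)^1·(-1)^0 = -1.
v=3: a=3^-2·(≡1), b=3^0·(≡2) mod 3; (1|3)=+1, (2|3)=-1; (−1)^{-2·0·1}·(+1)^0·(-1)^-2 = +1.
v=29: a=29^1·(≡12), b=29^0·(≡16) mod 29; (12|29)=-1, (16|29)=+1; (−1)^{1·0·14}·(-1)^0·(+1)^1 = +1.
v=2: v_2(a)=8, v_2(b)=0; units ≡ 7, 1 (mod 8); ε·ε+αω+βω = 1·0+8·0+0·0 ≡ 0  ⇒  (a,b)_2 = +1.
v=5: a=5^-2·(≡2), b=5^0·(≡1) mod 5; (2|5)=-1, (1|5)=+1; (−1)^{-2·0·2}·(-1)^0·(+1)^-2 = +1.
v=13: a=13^-2·(≡1), b=13^0·(≡5) mod 13; (1|13)=+1, (5|13)=-1; (−1)^{-2·0·6}·(+1)^0·(-1)^-2 = +1.
v=7: a=7^-1·(≡2), b=7^1·(≡2) mod 7; (2|7)=+1, (2|7)=+1; (−1)^{-1·1·3}·(+1)^1·(+1)^-1 = -1.
v=∞: -3857 < 0 and 161 > 0  ⇒  (a,b)_∞ = +1.
(-3857, 161 / ℚ) ramifies at {7, 23}: a division algebra.

[7, 23]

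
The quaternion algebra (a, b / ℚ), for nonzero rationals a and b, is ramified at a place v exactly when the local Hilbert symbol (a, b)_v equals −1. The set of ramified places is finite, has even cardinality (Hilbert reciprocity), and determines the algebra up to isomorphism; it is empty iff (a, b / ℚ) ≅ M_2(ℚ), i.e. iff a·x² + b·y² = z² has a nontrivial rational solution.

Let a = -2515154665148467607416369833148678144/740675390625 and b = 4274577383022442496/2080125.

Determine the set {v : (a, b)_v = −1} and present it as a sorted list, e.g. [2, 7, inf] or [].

(a, b) ≡ (-2926, 230230) mod (ℚ^×)²; places V = {2, 3, 5, 7, 11, 13, 17, 19, 23, 43, 53, ∞}.
(a,b)_19: α=5, u≡1; β=2, v≡4 (mod 19); (1|19)=+1, (4|19)=+1; sign (−1)^0·+1^2·+1^5 = +1.
(a,b)_23: α=2, u≡8; β=3, v≡20 (mod 23); (8|23)=+1, (20|23)=-1; sign (−1)^0·+1^3·-1^2 = +1.
(a,b)_7: α=7, u≡2; β=1, v≡1 (mod 7); (2|7)=+1, (1|7)=+1; sign (−1)^1·+1^1·+1^7 = -1.
(a,b)_53: α=0, u≡47; β=2, v≡33 (mod 53); (47|53)=+1, (33|53)=-1; sign (−1)^0·+1^2·-1^0 = +1.
(a,b)_5: α=-8, u≡4; β=-3, v≡1 (mod 5); (4|5)=+1, (1|5)=+1; sign (−1)^0·+1^-3·+1^-8 = +1.
(a,b)_∞: sgn(-2926)=−, sgn(230230)=+, so +1.
(a,b)_3: α=-8, u≡2; β=-2, v≡1 (mod 3); (2|3)=-1, (1|3)=+1; sign (−1)^0·-1^-2·+1^-8 = +1.
(a,b)_17: α=-2, u≡1; β=0, v≡16 (mod 17); (1|17)=+1, (16|17)=+1; sign (−1)^0·+1^0·+1^-2 = +1.
(a,b)_13: α=8, u≡1; β=3, v≡12 (mod 13); (1|13)=+1, (12|13)=+1; sign (−1)^0·+1^3·+1^8 = +1.
(a,b)_11: α=3, u≡5; β=1, v≡2 (mod 11); (5|11)=+1, (2|11)=-1; sign (−1)^1·+1^1·-1^3 = +1.
(a,b)_2: α=31, β=11; u≡1, v≡3 (mod 8); ε(u)ε(v)=0·1, αω(v)=31·1, βω(u)=11·0; sum ≡ 1  ⇒  -1.
(a,b)_43: α=0, u≡13; β=-2, v≡5 (mod 43); (13|43)=+1, (5|43)=-1; sign (−1)^0·+1^-2·-1^0 = +1.
Ram(-2926, 230230) = {2, 7}; no ℚ_2-point on the conic.

[2, 7]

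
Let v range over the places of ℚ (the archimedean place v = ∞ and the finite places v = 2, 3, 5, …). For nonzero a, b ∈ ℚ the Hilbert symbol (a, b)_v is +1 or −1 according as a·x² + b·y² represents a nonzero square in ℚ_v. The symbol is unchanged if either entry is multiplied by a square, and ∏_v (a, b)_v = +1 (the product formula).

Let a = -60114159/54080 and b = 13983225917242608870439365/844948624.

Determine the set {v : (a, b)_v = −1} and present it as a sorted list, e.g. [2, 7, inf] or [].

Mod squares: a ≡ -24395, b ≡ 3485. Check v ∈ {∞, 2, 3, 5, 7, 11, 13, 17, 31, 37, 41, 43}.
v=5: a=5^-1·(≡1), b=5^1·(≡2) mod 5; (1|5)=+1, (2|5)=-1; (−1)^{-1·1·2}·(+1)^1·(-1)^-1 = -1.
v=41: a=41^1·(≡2), b=41^3·(≡22) mod 41; (2|41)=+1, (22|41)=-1; (−1)^{1·3·20}·(+1)^3·(-1)^1 = -1.
v=11: a=11^0·(≡4), b=11^2·(≡1) mod 11; (4|11)=+1, (1|11)=+1; (−1)^{0·2·5}·(+1)^2·(+1)^0 = +1.
v=43: a=43^0·(≡39), b=43^-2·(≡32) mod 43; (39|43)=-1, (32|43)=-1; (−1)^{0·-2·21}·(-1)^-2·(-1)^0 = +1.
v=3: a=3^2·(≡1), b=3^2·(≡2) mod 3; (1|3)=+1, (2|3)=-1; (−1)^{2·2·1}·(+1)^2·(-1)^2 = +1.
v=2: v_2(a)=-6, v_2(b)=-4; units ≡ 5, 5 (mod 8); ε·ε+αω+βω = 0·0+-6·1+-4·1 ≡ 0  ⇒  (a,b)_2 = +1.
v=7: a=7^1·(≡2), b=7^8·(≡3) mod 7; (2|7)=+1, (3|7)=-1; (−1)^{1·8·3}·(+1)^8·(-1)^1 = -1.
v=17: a=17^1·(≡3), b=17^3·(≡15) mod 17; (3|17)=-1, (15|17)=+1; (−1)^{1·3·8}·(-1)^3·(+1)^1 = -1.
v=∞: -24395 < 0 and 3485 > 0  ⇒  (a,b)_∞ = +1.
v=31: a=31^0·(≡5), b=31^2·(≡22) mod 31; (5|31)=+1, (22|31)=-1; (−1)^{0·2·15}·(+1)^2·(-1)^0 = +1.
v=37: a=37^2·(≡10), b=37^2·(≡25) mod 37; (10|37)=+1, (25|37)=+1; (−1)^{2·2·18}·(+1)^2·(+1)^2 = +1.
v=13: a=13^-2·(≡8), b=13^-4·(≡9) mod 13; (8|13)=-1, (9|13)=+1; (−1)^{-2·-4·6}·(-1)^-4·(+1)^-2 = +1.
|Ram(-24395, 3485)| = 4, even; anisotropic at {5, 7, 17, 41}.

[5, 7, 17, 41]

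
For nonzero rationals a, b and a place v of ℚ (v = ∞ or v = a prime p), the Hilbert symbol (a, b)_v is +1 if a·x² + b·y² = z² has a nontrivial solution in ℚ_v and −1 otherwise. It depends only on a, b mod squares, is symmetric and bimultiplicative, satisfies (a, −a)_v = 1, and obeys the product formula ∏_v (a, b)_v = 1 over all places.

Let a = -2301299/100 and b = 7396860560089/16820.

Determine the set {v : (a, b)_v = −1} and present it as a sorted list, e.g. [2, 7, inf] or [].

(a, b) ≡ (-19019, 5) mod (ℚ^×)²; places V = {2, 5, 7, 11, 13, 19, 29, ∞}.
(a,b)_2: α=-2, β=-2; u≡5, v≡5 (mod 8); ε(u)ε(v)=0·0, αω(v)=-2·1, βω(u)=-2·1; sum ≡ 0  ⇒  +1.
(a,b)_7: α=1, u≡6; β=2, v≡5 (mod 7); (6|7)=-1, (5|7)=-1; sign (−1)^0·-1^2·-1^1 = -1.
(a,b)_19: α=1, u≡16; β=2, v≡17 (mod 19); (16|19)=+1, (17|19)=+1; sign (−1)^0·+1^2·+1^1 = +1.
(a,b)_13: α=1, u≡7; β=4, v≡6 (mod 13); (7|13)=-1, (6|13)=-1; sign (−1)^0·-1^4·-1^1 = -1.
(a,b)_29: α=0, u≡22; β=-2, v≡5 (mod 29); (22|29)=+1, (5|29)=+1; sign (−1)^0·+1^-2·+1^0 = +1.
(a,b)_5: α=-2, u≡4; β=-1, v≡1 (mod 5); (4|5)=+1, (1|5)=+1; sign (−1)^0·+1^-1·+1^-2 = +1.
(a,b)_11: α=3, u≡9; β=4, v≡5 (mod 11); (9|11)=+1, (5|11)=+1; sign (−1)^0·+1^4·+1^3 = +1.
(a,b)_∞: sgn(-19019)=−, sgn(5)=+, so +1.
Ram(-19019, 5) = {7, 13}; no ℚ_7-point on the conic.

[7, 13]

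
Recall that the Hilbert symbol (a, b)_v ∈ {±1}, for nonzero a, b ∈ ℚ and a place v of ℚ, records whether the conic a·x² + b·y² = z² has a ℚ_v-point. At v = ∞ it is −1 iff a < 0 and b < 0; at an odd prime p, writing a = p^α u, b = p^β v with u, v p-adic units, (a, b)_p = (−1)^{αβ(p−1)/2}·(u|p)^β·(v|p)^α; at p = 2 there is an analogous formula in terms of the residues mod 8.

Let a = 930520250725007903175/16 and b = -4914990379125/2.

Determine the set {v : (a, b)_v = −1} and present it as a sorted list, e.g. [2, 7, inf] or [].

(a, b) ≡ (943, -170) mod (ℚ^×)²; places V = {2, 3, 5, 17, 23, 41, ∞}.
(a,b)_41: α=3, u≡1; β=2, v≡35 (mod 41); (1|41)=+1, (35|41)=-1; sign (−1)^0·+1^2·-1^3 = -1.
(a,b)_3: α=12, u≡1; β=2, v≡1 (mod 3); (1|3)=+1, (1|3)=+1; sign (−1)^0·+1^2·+1^12 = +1.
(a,b)_23: α=3, u≡16; β=2, v≡5 (mod 23); (16|23)=+1, (5|23)=-1; sign (−1)^0·+1^2·-1^3 = -1.
(a,b)_∞: sgn(943)=+, sgn(-170)=−, so +1.
(a,b)_5: α=2, u≡2; β=3, v≡1 (mod 5); (2|5)=-1, (1|5)=+1; sign (−1)^0·-1^3·+1^2 = -1.
(a,b)_2: α=-4, β=-1; u≡7, v≡3 (mod 8); ε(u)ε(v)=1·1, αω(v)=-4·1, βω(u)=-1·0; sum ≡ 1  ⇒  -1.
(a,b)_17: α=4, u≡4; β=3, v≡6 (mod 17); (4|17)=+1, (6|17)=-1; sign (−1)^0·+1^3·-1^4 = +1.
(943, -170 / ℚ) ramifies at {2, 5, 23, 41}: a division algebra.

[2, 5, 23, 41]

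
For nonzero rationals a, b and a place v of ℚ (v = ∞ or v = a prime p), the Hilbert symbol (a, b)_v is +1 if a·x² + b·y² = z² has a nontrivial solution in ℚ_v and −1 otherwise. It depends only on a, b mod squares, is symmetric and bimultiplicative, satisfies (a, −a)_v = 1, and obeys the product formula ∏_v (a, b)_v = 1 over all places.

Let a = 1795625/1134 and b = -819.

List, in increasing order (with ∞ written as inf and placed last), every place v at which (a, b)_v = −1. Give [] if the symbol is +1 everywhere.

Mod squares: a ≡ 238, b ≡ -91. Check v ∈ {∞, 2, 3, 5, 7, 13, 17}.
v=2: v_2(a)=-1, v_2(b)=0; units ≡ 7, 5 (mod 8); ε·ε+αω+βω = 1·0+-1·1+0·0 ≡ 1  ⇒  (a,b)_2 = -1.
v=5: a=5^4·(≡2), b=5^0·(≡1) mod 5; (2|5)=-1, (1|5)=+1; (−1)^{4·0·2}·(-1)^0·(+1)^4 = +1.
v=∞: 238 > 0 and -91 < 0  ⇒  (a,b)_∞ = +1.
v=13: a=13^2·(≡10), b=13^1·(≡2) mod 13; (10|13)=+1, (2|13)=-1; (−1)^{2·1·6}·(+1)^1·(-1)^2 = +1.
v=17: a=17^1·(≡6), b=17^0·(≡14) mod 17; (6|17)=-1, (14|17)=-1; (−1)^{1·0·8}·(-1)^0·(-1)^1 = -1.
v=3: a=3^-4·(≡1), b=3^2·(≡2) mod 3; (1|3)=+1, (2|3)=-1; (−1)^{-4·2·1}·(+1)^2·(-1)^-4 = +1.
v=7: a=7^-1·(≡6), b=7^1·(≡2) mod 7; (6|7)=-1, (2|7)=+1; (−1)^{-1·1·3}·(-1)^1·(+1)^-1 = +1.
(238, -91 / ℚ) ramifies at {2, 17}: a division algebra.

[2, 17]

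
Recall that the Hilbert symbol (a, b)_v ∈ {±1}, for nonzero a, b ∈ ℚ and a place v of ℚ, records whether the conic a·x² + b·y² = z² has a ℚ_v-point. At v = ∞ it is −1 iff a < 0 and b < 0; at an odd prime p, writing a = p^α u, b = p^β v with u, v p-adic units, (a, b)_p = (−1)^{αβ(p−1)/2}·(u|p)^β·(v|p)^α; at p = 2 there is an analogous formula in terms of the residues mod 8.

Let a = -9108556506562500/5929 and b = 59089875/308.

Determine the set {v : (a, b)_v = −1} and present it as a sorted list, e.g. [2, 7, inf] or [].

(a, b) ≡ (-345, 181996815) mod (ℚ^×)²; places V = {2, 3, 5, 7, 11, 13, 17, 23, 31, ∞}.
(a,b)_11: α=-2, u≡7; β=-1, v≡7 (mod 11); (7|11)=-1, (7|11)=-1; sign (−1)^0·-1^-1·-1^-2 = -1.
(a,b)_5: α=7, u≡4; β=3, v≡3 (mod 5); (4|5)=+1, (3|5)=-1; sign (−1)^0·+1^3·-1^7 = -1.
(a,b)_13: α=2, u≡11; β=1, v≡9 (mod 13); (11|13)=-1, (9|13)=+1; sign (−1)^0·-1^1·+1^2 = -1.
(a,b)_3: α=3, u≡2; β=1, v≡1 (mod 3); (2|3)=-1, (1|3)=+1; sign (−1)^1·-1^1·+1^3 = +1.
(a,b)_31: α=2, u≡22; β=1, v≡17 (mod 31); (22|31)=-1, (17|31)=-1; sign (−1)^0·-1^1·-1^2 = -1.
(a,b)_∞: sgn(-345)=−, sgn(181996815)=+, so +1.
(a,b)_7: α=-2, u≡3; β=-1, v≡6 (mod 7); (3|7)=-1, (6|7)=-1; sign (−1)^0·-1^-1·-1^-2 = -1.
(a,b)_17: α=2, u≡6; β=1, v≡2 (mod 17); (6|17)=-1, (2|17)=+1; sign (−1)^0·-1^1·+1^2 = -1.
(a,b)_2: α=2, β=-2; u≡7, v≡7 (mod 8); ε(u)ε(v)=1·1, αω(v)=2·0, βω(u)=-2·0; sum ≡ 1  ⇒  -1.
(a,b)_23: α=1, u≡2; β=1, v≡13 (mod 23); (2|23)=+1, (13|23)=+1; sign (−1)^1·+1^1·+1^1 = -1.
(-345, 181996815 / ℚ) ramifies at {2, 5, 7, 11, 13, 17, 23, 31}: a division algebra.

[2, 5, 7, 11, 13, 17, 23, 31]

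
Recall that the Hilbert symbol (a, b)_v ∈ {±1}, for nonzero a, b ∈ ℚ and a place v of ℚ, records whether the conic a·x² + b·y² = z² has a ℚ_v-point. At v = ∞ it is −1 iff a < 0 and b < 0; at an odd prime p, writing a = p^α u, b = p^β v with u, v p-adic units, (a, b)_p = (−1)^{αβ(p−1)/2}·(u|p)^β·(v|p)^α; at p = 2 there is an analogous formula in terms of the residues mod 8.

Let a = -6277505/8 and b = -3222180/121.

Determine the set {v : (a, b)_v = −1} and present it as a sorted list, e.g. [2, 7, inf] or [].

[2, 5, 13, 17, 23, inf]

(a, b) ≡ (-74290, -1105) mod (ℚ^×)²; places V = {2, 3, 5, 11, 13, 17, 19, 23, ∞}.
(a,b)_19: α=1, u≡9; β=0, v≡7 (mod 19); (9|19)=+1, (7|19)=+1; sign (−1)^0·+1^0·+1^1 = +1.
(a,b)_23: α=1, u≡18; β=0, v≡20 (mod 23); (18|23)=+1, (20|23)=-1; sign (−1)^0·+1^0·-1^1 = -1.
(a,b)_3: α=0, u≡2; β=6, v≡2 (mod 3); (2|3)=-1, (2|3)=-1; sign (−1)^0·-1^6·-1^0 = +1.
(a,b)_11: α=0, u≡1; β=-2, v≡6 (mod 11); (1|11)=+1, (6|11)=-1; sign (−1)^0·+1^-2·-1^0 = +1.
(a,b)_2: α=-3, β=2; u≡7, v≡7 (mod 8); ε(u)ε(v)=1·1, αω(v)=-3·0, βω(u)=2·0; sum ≡ 1  ⇒  -1.
(a,b)_∞: sgn(-74290)=−, sgn(-1105)=−, so -1.
(a,b)_5: α=1, u≡3; β=1, v≡4 (mod 5); (3|5)=-1, (4|5)=+1; sign (−1)^0·-1^1·+1^1 = -1.
(a,b)_13: α=2, u≡6; β=1, v≡6 (mod 13); (6|13)=-1, (6|13)=-1; sign (−1)^0·-1^1·-1^2 = -1.
(a,b)_17: α=1, u≡16; β=1, v≡5 (mod 17); (16|17)=+1, (5|17)=-1; sign (−1)^0·+1^1·-1^1 = -1.
Ram(-74290, -1105) = {2, 5, 13, 17, 23, ∞}; no ℚ_2-point on the conic.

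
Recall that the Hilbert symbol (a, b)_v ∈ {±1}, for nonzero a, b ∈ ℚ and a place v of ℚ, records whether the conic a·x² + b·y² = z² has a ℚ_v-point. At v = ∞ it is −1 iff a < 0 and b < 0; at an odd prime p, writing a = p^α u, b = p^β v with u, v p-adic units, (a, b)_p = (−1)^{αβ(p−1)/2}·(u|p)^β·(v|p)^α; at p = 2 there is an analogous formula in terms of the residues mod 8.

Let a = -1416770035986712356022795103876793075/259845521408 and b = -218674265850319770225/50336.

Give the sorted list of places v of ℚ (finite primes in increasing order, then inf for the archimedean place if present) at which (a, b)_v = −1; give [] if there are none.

[7, 13, 17, 19, 23, inf]

(a, b) ≡ (-104006, -25194) mod (ℚ^×)²; places V = {2, 3, 5, 7, 11, 13, 17, 19, 23, 29, ∞}.
(a,b)_29: α=4, u≡10; β=2, v≡23 (mod 29); (10|29)=-1, (23|29)=+1; sign (−1)^0·-1^2·+1^4 = +1.
(a,b)_11: α=-2, u≡2; β=-2, v≡10 (mod 11); (2|11)=-1, (10|11)=-1; sign (−1)^0·-1^-2·-1^-2 = +1.
(a,b)_5: α=2, u≡4; β=2, v≡1 (mod 5); (4|5)=+1, (1|5)=+1; sign (−1)^0·+1^2·+1^2 = +1.
(a,b)_13: α=0, u≡11; β=-1, v≡10 (mod 13); (11|13)=-1, (10|13)=+1; sign (−1)^0·-1^-1·+1^0 = -1.
(a,b)_∞: sgn(-104006)=−, sgn(-25194)=−, so -1.
(a,b)_19: α=5, u≡9; β=3, v≡4 (mod 19); (9|19)=+1, (4|19)=+1; sign (−1)^1·+1^3·+1^5 = -1.
(a,b)_23: α=5, u≡18; β=2, v≡11 (mod 23); (18|23)=+1, (11|23)=-1; sign (−1)^0·+1^2·-1^5 = -1.
(a,b)_17: α=7, u≡13; β=3, v≡12 (mod 17); (13|17)=+1, (12|17)=-1; sign (−1)^0·+1^3·-1^7 = -1.
(a,b)_3: α=6, u≡1; β=5, v≡2 (mod 3); (1|3)=+1, (2|3)=-1; sign (−1)^0·+1^5·-1^6 = +1.
(a,b)_7: α=5, u≡6; β=4, v≡3 (mod 7); (6|7)=-1, (3|7)=-1; sign (−1)^0·-1^4·-1^5 = -1.
(a,b)_2: α=-31, β=-5; u≡5, v≡3 (mod 8); ε(u)ε(v)=0·1, αω(v)=-31·1, βω(u)=-5·1; sum ≡ 0  ⇒  +1.
Ram(-104006, -25194) = {7, 13, 17, 19, 23, ∞}; no ℚ_7-point on the conic.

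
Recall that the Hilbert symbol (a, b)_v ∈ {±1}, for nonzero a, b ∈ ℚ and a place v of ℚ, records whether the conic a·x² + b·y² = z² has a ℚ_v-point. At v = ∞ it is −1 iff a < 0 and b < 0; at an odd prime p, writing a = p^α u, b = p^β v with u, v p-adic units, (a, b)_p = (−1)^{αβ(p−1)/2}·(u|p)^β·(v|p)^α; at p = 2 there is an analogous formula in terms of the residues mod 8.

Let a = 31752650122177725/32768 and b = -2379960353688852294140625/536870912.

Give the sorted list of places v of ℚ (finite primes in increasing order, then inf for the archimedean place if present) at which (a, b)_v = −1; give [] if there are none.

Mod squares: a ≡ 1362842, b ≡ -4298194. Check v ∈ {∞, 2, 3, 5, 13, 23, 41, 43, 53}.
v=5: a=5^2·(≡3), b=5^8·(≡1) mod 5; (3|5)=-1, (1|5)=+1; (−1)^{2·8·2}·(-1)^8·(+1)^2 = +1.
v=2: v_2(a)=-15, v_2(b)=-29; units ≡ 5, 7 (mod 8); ε·ε+αω+βω = 0·1+-15·0+-29·1 ≡ 1  ⇒  (a,b)_2 = -1.
v=13: a=13^3·(≡2), b=13^4·(≡9) mod 13; (2|13)=-1, (9|13)=+1; (−1)^{3·4·6}·(-1)^4·(+1)^3 = +1.
v=3: a=3^8·(≡2), b=3^10·(≡2) mod 3; (2|3)=-1, (2|3)=-1; (−1)^{8·10·1}·(-1)^10·(-1)^8 = +1.
v=∞: 1362842 > 0 and -4298194 < 0  ⇒  (a,b)_∞ = +1.
v=23: a=23^1·(≡13), b=23^1·(≡15) mod 23; (13|23)=+1, (15|23)=-1; (−1)^{1·1·11}·(+1)^1·(-1)^1 = +1.
v=53: a=53^1·(≡43), b=53^1·(≡8) mod 53; (43|53)=+1, (8|53)=-1; (−1)^{1·1·26}·(+1)^1·(-1)^1 = -1.
v=41: a=41^2·(≡23), b=41^3·(≡27) mod 41; (23|41)=+1, (27|41)=-1; (−1)^{2·3·20}·(+1)^3·(-1)^2 = +1.
v=43: a=43^1·(≡8), b=43^1·(≡24) mod 43; (8|43)=-1, (24|43)=+1; (−1)^{1·1·21}·(-1)^1·(+1)^1 = +1.
Ram(1362842, -4298194) = {2, 53}; no ℚ_2-point on the conic.

[2, 53]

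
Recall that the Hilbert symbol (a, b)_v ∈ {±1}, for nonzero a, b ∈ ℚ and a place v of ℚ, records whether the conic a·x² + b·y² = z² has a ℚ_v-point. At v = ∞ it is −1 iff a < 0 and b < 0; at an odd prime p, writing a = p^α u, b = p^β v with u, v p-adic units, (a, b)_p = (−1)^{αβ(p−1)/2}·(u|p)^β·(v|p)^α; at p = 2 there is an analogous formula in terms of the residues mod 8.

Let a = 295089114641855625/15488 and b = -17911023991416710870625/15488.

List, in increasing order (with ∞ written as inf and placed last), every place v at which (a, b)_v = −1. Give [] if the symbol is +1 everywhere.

Mod squares: a ≡ 34162, b ≡ -2465554. Check v ∈ {∞, 2, 3, 5, 7, 11, 13, 19, 23, 29, 31}.
v=11: a=11^-2·(≡2), b=11^-2·(≡2) mod 11; (2|11)=-1, (2|11)=-1; (−1)^{-2·-2·5}·(-1)^-2·(-1)^-2 = +1.
v=∞: 34162 > 0 and -2465554 < 0  ⇒  (a,b)_∞ = +1.
v=2: v_2(a)=-7, v_2(b)=-7; units ≡ 1, 7 (mod 8); ε·ε+αω+βω = 0·1+-7·0+-7·0 ≡ 0  ⇒  (a,b)_2 = +1.
v=29: a=29^3·(≡3), b=29^4·(≡14) mod 29; (3|29)=-1, (14|29)=-1; (−1)^{3·4·14}·(-1)^4·(-1)^3 = -1.
v=5: a=5^4·(≡3), b=5^4·(≡4) mod 5; (3|5)=-1, (4|5)=+1; (−1)^{4·4·2}·(-1)^4·(+1)^4 = +1.
v=23: a=23^0·(≡15), b=23^1·(≡21) mod 23; (15|23)=-1, (21|23)=-1; (−1)^{0·1·11}·(-1)^1·(-1)^0 = -1.
v=7: a=7^4·(≡2), b=7^5·(≡4) mod 7; (2|7)=+1, (4|7)=+1; (−1)^{4·5·3}·(+1)^5·(+1)^4 = +1.
v=19: a=19^1·(≡13), b=19^1·(≡9) mod 19; (13|19)=-1, (9|19)=+1; (−1)^{1·1·9}·(-1)^1·(+1)^1 = +1.
v=3: a=3^4·(≡1), b=3^4·(≡2) mod 3; (1|3)=+1, (2|3)=-1; (−1)^{4·4·1}·(+1)^4·(-1)^4 = +1.
v=13: a=13^2·(≡6), b=13^3·(≡1) mod 13; (6|13)=-1, (1|13)=+1; (−1)^{2·3·6}·(-1)^3·(+1)^2 = -1.
v=31: a=31^1·(≡26), b=31^1·(≡26) mod 31; (26|31)=-1, (26|31)=-1; (−1)^{1·1·15}·(-1)^1·(-1)^1 = -1.
(34162, -2465554 / ℚ) ramifies at {13, 23, 29, 31}: a division algebra.

[13, 23, 29, 31]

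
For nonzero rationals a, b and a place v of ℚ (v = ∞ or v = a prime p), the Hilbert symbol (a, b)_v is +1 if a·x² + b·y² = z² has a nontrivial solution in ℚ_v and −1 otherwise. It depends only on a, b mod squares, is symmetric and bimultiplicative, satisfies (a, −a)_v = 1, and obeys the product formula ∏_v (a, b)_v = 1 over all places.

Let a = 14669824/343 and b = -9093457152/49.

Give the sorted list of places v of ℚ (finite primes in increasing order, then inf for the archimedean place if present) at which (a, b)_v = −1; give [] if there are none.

[2, 13]

(a, b) ≡ (100282, -13) mod (ℚ^×)²; places V = {2, 3, 7, 13, 19, 29, ∞}.
(a,b)_13: α=1, u≡7; β=1, v≡12 (mod 13); (7|13)=-1, (12|13)=+1; sign (−1)^0·-1^1·+1^1 = -1.
(a,b)_∞: sgn(100282)=+, sgn(-13)=−, so +1.
(a,b)_3: α=0, u≡1; β=2, v≡2 (mod 3); (1|3)=+1, (2|3)=-1; sign (−1)^0·+1^2·-1^0 = +1.
(a,b)_29: α=1, u≡4; β=2, v≡25 (mod 29); (4|29)=+1, (25|29)=+1; sign (−1)^0·+1^2·+1^1 = +1.
(a,b)_19: α=1, u≡12; β=2, v≡5 (mod 19); (12|19)=-1, (5|19)=+1; sign (−1)^0·-1^2·+1^1 = +1.
(a,b)_2: α=11, β=8; u≡5, v≡3 (mod 8); ε(u)ε(v)=0·1, αω(v)=11·1, βω(u)=8·1; sum ≡ 1  ⇒  -1.
(a,b)_7: α=-3, u≡1; β=-2, v≡4 (mod 7); (1|7)=+1, (4|7)=+1; sign (−1)^0·+1^-2·+1^-3 = +1.
(100282, -13 / ℚ) ramifies at {2, 13}: a division algebra.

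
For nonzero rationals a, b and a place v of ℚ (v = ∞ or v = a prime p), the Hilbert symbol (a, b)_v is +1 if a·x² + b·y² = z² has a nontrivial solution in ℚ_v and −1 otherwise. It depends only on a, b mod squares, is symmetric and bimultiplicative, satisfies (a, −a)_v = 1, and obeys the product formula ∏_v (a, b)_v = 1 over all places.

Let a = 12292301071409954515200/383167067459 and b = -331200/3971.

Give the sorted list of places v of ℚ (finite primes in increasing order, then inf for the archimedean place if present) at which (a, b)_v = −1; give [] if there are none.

[2, 31]

(a, b) ≡ (7843, -253) mod (ℚ^×)²; places V = {2, 3, 5, 7, 11, 17, 19, 23, 31, 43, 47, ∞}.
(a,b)_31: α=1, u≡5; β=0, v≡22 (mod 31); (5|31)=+1, (22|31)=-1; sign (−1)^0·+1^0·-1^1 = -1.
(a,b)_7: α=6, u≡6; β=0, v≡6 (mod 7); (6|7)=-1, (6|7)=-1; sign (−1)^0·-1^0·-1^6 = +1.
(a,b)_3: α=4, u≡1; β=2, v≡2 (mod 3); (1|3)=+1, (2|3)=-1; sign (−1)^0·+1^2·-1^4 = +1.
(a,b)_43: α=2, u≡6; β=0, v≡22 (mod 43); (6|43)=+1, (22|43)=-1; sign (−1)^0·+1^0·-1^2 = +1.
(a,b)_23: α=3, u≡17; β=1, v≡6 (mod 23); (17|23)=-1, (6|23)=+1; sign (−1)^1·-1^1·+1^3 = +1.
(a,b)_47: α=-2, u≡38; β=0, v≡29 (mod 47); (38|47)=-1, (29|47)=-1; sign (−1)^0·-1^0·-1^-2 = +1.
(a,b)_17: α=2, u≡5; β=0, v≡13 (mod 17); (5|17)=-1, (13|17)=+1; sign (−1)^0·-1^0·+1^2 = +1.
(a,b)_5: α=2, u≡2; β=2, v≡2 (mod 5); (2|5)=-1, (2|5)=-1; sign (−1)^0·-1^2·-1^2 = +1.
(a,b)_2: α=8, β=6; u≡3, v≡3 (mod 8); ε(u)ε(v)=1·1, αω(v)=8·1, βω(u)=6·1; sum ≡ 1  ⇒  -1.
(a,b)_∞: sgn(7843)=+, sgn(-253)=−, so +1.
(a,b)_11: α=-3, u≡9; β=-1, v≡6 (mod 11); (9|11)=+1, (6|11)=-1; sign (−1)^1·+1^-1·-1^-3 = +1.
(a,b)_19: α=-4, u≡13; β=-2, v≡18 (mod 19); (13|19)=-1, (18|19)=-1; sign (−1)^0·-1^-2·-1^-4 = +1.
(7843, -253 / ℚ) ramifies at {2, 31}: a division algebra.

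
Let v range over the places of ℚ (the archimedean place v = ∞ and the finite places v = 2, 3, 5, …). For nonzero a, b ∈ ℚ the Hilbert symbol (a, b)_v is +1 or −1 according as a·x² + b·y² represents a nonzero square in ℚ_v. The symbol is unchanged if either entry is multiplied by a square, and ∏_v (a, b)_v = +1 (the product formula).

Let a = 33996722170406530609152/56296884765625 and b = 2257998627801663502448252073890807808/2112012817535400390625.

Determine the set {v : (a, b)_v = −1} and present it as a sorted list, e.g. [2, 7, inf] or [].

[3, 23]

(a, b) ≡ (23, 2337) mod (ℚ^×)²; places V = {2, 3, 5, 7, 13, 19, 23, 41, ∞}.
(a,b)_3: α=6, u≡2; β=7, v≡2 (mod 3); (2|3)=-1, (2|3)=-1; sign (−1)^0·-1^7·-1^6 = -1.
(a,b)_13: α=8, u≡1; β=14, v≡4 (mod 13); (1|13)=+1, (4|13)=+1; sign (−1)^0·+1^14·+1^8 = +1.
(a,b)_∞: sgn(23)=+, sgn(2337)=+, so +1.
(a,b)_2: α=12, β=20; u≡7, v≡1 (mod 8); ε(u)ε(v)=1·0, αω(v)=12·0, βω(u)=20·0; sum ≡ 0  ⇒  +1.
(a,b)_19: α=2, u≡16; β=3, v≡16 (mod 19); (16|19)=+1, (16|19)=+1; sign (−1)^0·+1^3·+1^2 = +1.
(a,b)_7: α=-8, u≡4; β=-12, v≡3 (mod 7); (4|7)=+1, (3|7)=-1; sign (−1)^0·+1^-12·-1^-8 = +1.
(a,b)_5: α=-10, u≡2; β=-16, v≡3 (mod 5); (2|5)=-1, (3|5)=-1; sign (−1)^0·-1^-16·-1^-10 = +1.
(a,b)_41: α=2, u≡4; β=3, v≡33 (mod 41); (4|41)=+1, (33|41)=+1; sign (−1)^0·+1^3·+1^2 = +1.
(a,b)_23: α=1, u≡13; β=2, v≡11 (mod 23); (13|23)=+1, (11|23)=-1; sign (−1)^0·+1^2·-1^1 = -1.
Ram(23, 2337) = {3, 23}; no ℚ_3-point on the conic.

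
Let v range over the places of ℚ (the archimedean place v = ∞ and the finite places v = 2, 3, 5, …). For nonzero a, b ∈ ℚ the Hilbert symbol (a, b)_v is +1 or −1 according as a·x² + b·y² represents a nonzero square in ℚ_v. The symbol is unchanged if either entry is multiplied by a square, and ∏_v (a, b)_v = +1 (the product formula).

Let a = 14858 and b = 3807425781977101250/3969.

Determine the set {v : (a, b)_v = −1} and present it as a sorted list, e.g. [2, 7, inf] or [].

[2, 19]

Mod squares: a ≡ 14858, b ≡ 2. Check v ∈ {∞, 2, 3, 5, 7, 17, 19, 23}.
v=23: a=23^1·(≡2), b=23^4·(≡13) mod 23; (2|23)=+1, (13|23)=+1; (−1)^{1·4·11}·(+1)^4·(+1)^1 = +1.
v=17: a=17^1·(≡7), b=17^4·(≡4) mod 17; (7|17)=-1, (4|17)=+1; (−1)^{1·4·8}·(-1)^4·(+1)^1 = +1.
v=7: a=7^0·(≡4), b=7^-2·(≡2) mod 7; (4|7)=+1, (2|7)=+1; (−1)^{0·-2·3}·(+1)^-2·(+1)^0 = +1.
v=19: a=19^1·(≡3), b=19^4·(≡3) mod 19; (3|19)=-1, (3|19)=-1; (−1)^{1·4·9}·(-1)^4·(-1)^1 = -1.
v=2: v_2(a)=1, v_2(b)=1; units ≡ 5, 1 (mod 8); ε·ε+αω+βω = 0·0+1·0+1·1 ≡ 1  ⇒  (a,b)_2 = -1.
v=5: a=5^0·(≡3), b=5^4·(≡3) mod 5; (3|5)=-1, (3|5)=-1; (−1)^{0·4·2}·(-1)^4·(-1)^0 = +1.
v=∞: 14858 > 0 and 2 > 0  ⇒  (a,b)_∞ = +1.
v=3: a=3^0·(≡2), b=3^-4·(≡2) mod 3; (2|3)=-1, (2|3)=-1; (−1)^{0·-4·1}·(-1)^-4·(-1)^0 = +1.
|Ram(14858, 2)| = 2, even; anisotropic at {2, 19}.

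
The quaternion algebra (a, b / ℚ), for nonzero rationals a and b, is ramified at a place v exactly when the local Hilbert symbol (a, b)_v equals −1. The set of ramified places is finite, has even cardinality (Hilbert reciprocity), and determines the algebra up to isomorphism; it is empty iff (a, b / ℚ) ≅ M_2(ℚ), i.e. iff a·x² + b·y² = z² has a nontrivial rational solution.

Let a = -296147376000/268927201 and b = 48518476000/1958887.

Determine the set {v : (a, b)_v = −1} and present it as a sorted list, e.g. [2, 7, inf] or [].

Mod squares: a ≡ -190, b ≡ 1330. Check v ∈ {∞, 2, 3, 5, 7, 17, 19, 23, 31, 47}.
v=3: a=3^2·(≡2), b=3^0·(≡1) mod 3; (2|3)=-1, (1|3)=+1; (−1)^{2·0·1}·(-1)^0·(+1)^2 = +1.
v=31: a=31^-2·(≡21), b=31^0·(≡10) mod 31; (21|31)=-1, (10|31)=+1; (−1)^{-2·0·15}·(-1)^0·(+1)^-2 = +1.
v=2: v_2(a)=7, v_2(b)=5; units ≡ 1, 1 (mod 8); ε·ε+αω+βω = 0·0+7·0+5·0 ≡ 0  ⇒  (a,b)_2 = +1.
v=∞: -190 < 0 and 1330 > 0  ⇒  (a,b)_∞ = +1.
v=5: a=5^3·(≡2), b=5^3·(≡4) mod 5; (2|5)=-1, (4|5)=+1; (−1)^{3·3·2}·(-1)^3·(+1)^3 = -1.
v=47: a=47^2·(≡19), b=47^2·(≡16) mod 47; (19|47)=-1, (16|47)=+1; (−1)^{2·2·23}·(-1)^2·(+1)^2 = +1.
v=17: a=17^0·(≡14), b=17^2·(≡13) mod 17; (14|17)=-1, (13|17)=+1; (−1)^{0·2·8}·(-1)^2·(+1)^0 = +1.
v=7: a=7^2·(≡6), b=7^-1·(≡4) mod 7; (6|7)=-1, (4|7)=+1; (−1)^{2·-1·3}·(-1)^-1·(+1)^2 = -1.
v=19: a=19^1·(≡9), b=19^1·(≡8) mod 19; (9|19)=+1, (8|19)=-1; (−1)^{1·1·9}·(+1)^1·(-1)^1 = +1.
v=23: a=23^-4·(≡21), b=23^-4·(≡5) mod 23; (21|23)=-1, (5|23)=-1; (−1)^{-4·-4·11}·(-1)^-4·(-1)^-4 = +1.
Ram(-190, 1330) = {5, 7}; no ℚ_5-point on the conic.

[5, 7]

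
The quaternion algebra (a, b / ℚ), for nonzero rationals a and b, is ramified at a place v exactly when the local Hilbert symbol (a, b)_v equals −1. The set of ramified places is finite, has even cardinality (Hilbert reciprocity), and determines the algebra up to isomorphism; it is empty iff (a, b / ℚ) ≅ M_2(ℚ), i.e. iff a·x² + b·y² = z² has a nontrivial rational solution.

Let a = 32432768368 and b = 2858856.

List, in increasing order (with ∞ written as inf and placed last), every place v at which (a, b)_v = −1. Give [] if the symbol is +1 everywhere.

Mod squares: a ≡ 7, b ≡ 14586. Check v ∈ {∞, 2, 3, 7, 11, 13, 17}.
v=∞: 7 > 0 and 14586 > 0  ⇒  (a,b)_∞ = +1.
v=2: v_2(a)=4, v_2(b)=3; units ≡ 7, 5 (mod 8); ε·ε+αω+βω = 1·0+4·1+3·0 ≡ 0  ⇒  (a,b)_2 = +1.
v=3: a=3^0·(≡1), b=3^1·(≡2) mod 3; (1|3)=+1, (2|3)=-1; (−1)^{0·1·1}·(+1)^1·(-1)^0 = +1.
v=7: a=7^3·(≡1), b=7^2·(≡6) mod 7; (1|7)=+1, (6|7)=-1; (−1)^{3·2·3}·(+1)^2·(-1)^3 = -1.
v=13: a=13^2·(≡11), b=13^1·(≡4) mod 13; (11|13)=-1, (4|13)=+1; (−1)^{2·1·6}·(-1)^1·(+1)^2 = -1.
v=17: a=17^2·(≡6), b=17^1·(≡4) mod 17; (6|17)=-1, (4|17)=+1; (−1)^{2·1·8}·(-1)^1·(+1)^2 = -1.
v=11: a=11^2·(≡10), b=11^1·(≡10) mod 11; (10|11)=-1, (10|11)=-1; (−1)^{2·1·5}·(-1)^1·(-1)^2 = -1.
|Ram(7, 14586)| = 4, even; anisotropic at {7, 11, 13, 17}.

[7, 11, 13, 17]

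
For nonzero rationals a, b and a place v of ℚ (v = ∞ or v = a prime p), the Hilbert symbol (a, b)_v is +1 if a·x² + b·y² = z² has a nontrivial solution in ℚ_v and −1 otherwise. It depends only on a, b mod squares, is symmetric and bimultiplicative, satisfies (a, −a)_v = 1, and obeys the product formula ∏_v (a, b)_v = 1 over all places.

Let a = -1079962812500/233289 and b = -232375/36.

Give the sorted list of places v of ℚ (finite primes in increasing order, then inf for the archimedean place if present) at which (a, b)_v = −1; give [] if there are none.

(a, b) ≡ (-5, -55) mod (ℚ^×)²; places V = {2, 3, 5, 7, 11, 13, 23, ∞}.
(a,b)_23: α=-2, u≡4; β=0, v≡19 (mod 23); (4|23)=+1, (19|23)=-1; sign (−1)^0·+1^0·-1^-2 = +1.
(a,b)_13: α=4, u≡7; β=2, v≡12 (mod 13); (7|13)=-1, (12|13)=+1; sign (−1)^0·-1^2·+1^4 = +1.
(a,b)_2: α=2, β=-2; u≡3, v≡1 (mod 8); ε(u)ε(v)=1·0, αω(v)=2·0, βω(u)=-2·1; sum ≡ 0  ⇒  +1.
(a,b)_∞: sgn(-5)=−, sgn(-55)=−, so -1.
(a,b)_11: α=2, u≡6; β=1, v≡2 (mod 11); (6|11)=-1, (2|11)=-1; sign (−1)^0·-1^1·-1^2 = -1.
(a,b)_5: α=7, u≡4; β=3, v≡1 (mod 5); (4|5)=+1, (1|5)=+1; sign (−1)^0·+1^3·+1^7 = +1.
(a,b)_3: α=-2, u≡1; β=-2, v≡2 (mod 3); (1|3)=+1, (2|3)=-1; sign (−1)^0·+1^-2·-1^-2 = +1.
(a,b)_7: α=-2, u≡2; β=0, v≡4 (mod 7); (2|7)=+1, (4|7)=+1; sign (−1)^0·+1^0·+1^-2 = +1.
(-5, -55 / ℚ) ramifies at {11, ∞}: a division algebra.

[11, inf]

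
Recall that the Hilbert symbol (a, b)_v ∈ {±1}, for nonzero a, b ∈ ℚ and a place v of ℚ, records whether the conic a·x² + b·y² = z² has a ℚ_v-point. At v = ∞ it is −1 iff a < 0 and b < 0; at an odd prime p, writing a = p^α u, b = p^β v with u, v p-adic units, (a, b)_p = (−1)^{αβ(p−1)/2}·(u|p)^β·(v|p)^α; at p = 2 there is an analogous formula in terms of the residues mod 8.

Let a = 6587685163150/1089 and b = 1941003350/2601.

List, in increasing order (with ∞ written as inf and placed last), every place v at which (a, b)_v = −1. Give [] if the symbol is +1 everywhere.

(a, b) ≡ (22126, 641654) mod (ℚ^×)²; places V = {2, 3, 5, 7, 11, 13, 17, 23, 29, 37, ∞}.
(a,b)_17: α=2, u≡4; β=-2, v≡5 (mod 17); (4|17)=+1, (5|17)=-1; sign (−1)^0·+1^-2·-1^2 = +1.
(a,b)_23: α=1, u≡22; β=1, v≡17 (mod 23); (22|23)=-1, (17|23)=-1; sign (−1)^1·-1^1·-1^1 = -1.
(a,b)_7: α=2, u≡5; β=0, v≡5 (mod 7); (5|7)=-1, (5|7)=-1; sign (−1)^0·-1^0·-1^2 = +1.
(a,b)_3: α=-2, u≡1; β=-2, v≡2 (mod 3); (1|3)=+1, (2|3)=-1; sign (−1)^0·+1^-2·-1^-2 = +1.
(a,b)_37: α=1, u≡31; β=1, v≡9 (mod 37); (31|37)=-1, (9|37)=+1; sign (−1)^0·-1^1·+1^1 = -1.
(a,b)_2: α=1, β=1; u≡7, v≡3 (mod 8); ε(u)ε(v)=1·1, αω(v)=1·1, βω(u)=1·0; sum ≡ 0  ⇒  +1.
(a,b)_29: α=2, u≡24; β=1, v≡1 (mod 29); (24|29)=+1, (1|29)=+1; sign (−1)^0·+1^1·+1^2 = +1.
(a,b)_11: α=-2, u≡4; β=2, v≡10 (mod 11); (4|11)=+1, (10|11)=-1; sign (−1)^0·+1^2·-1^-2 = +1.
(a,b)_5: α=2, u≡4; β=2, v≡4 (mod 5); (4|5)=+1, (4|5)=+1; sign (−1)^0·+1^2·+1^2 = +1.
(a,b)_∞: sgn(22126)=+, sgn(641654)=+, so +1.
(a,b)_13: α=1, u≡1; β=1, v≡12 (mod 13); (1|13)=+1, (12|13)=+1; sign (−1)^0·+1^1·+1^1 = +1.
(22126, 641654 / ℚ) ramifies at {23, 37}: a division algebra.

[23, 37]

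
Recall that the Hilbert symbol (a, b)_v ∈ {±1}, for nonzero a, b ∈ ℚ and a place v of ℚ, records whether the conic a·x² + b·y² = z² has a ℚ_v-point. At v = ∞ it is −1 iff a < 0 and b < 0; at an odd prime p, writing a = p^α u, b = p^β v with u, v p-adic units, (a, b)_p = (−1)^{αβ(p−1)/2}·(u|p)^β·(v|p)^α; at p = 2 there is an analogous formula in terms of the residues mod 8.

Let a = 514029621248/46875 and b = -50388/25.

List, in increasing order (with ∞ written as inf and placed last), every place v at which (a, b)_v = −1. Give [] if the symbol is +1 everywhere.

Mod squares: a ≡ 51, b ≡ -12597. Check v ∈ {∞, 2, 3, 5, 11, 13, 17, 19}.
v=13: a=13^2·(≡3), b=13^1·(≡2) mod 13; (3|13)=+1, (2|13)=-1; (−1)^{2·1·6}·(+1)^1·(-1)^2 = +1.
v=17: a=17^1·(≡7), b=17^1·(≡12) mod 17; (7|17)=-1, (12|17)=-1; (−1)^{1·1·8}·(-1)^1·(-1)^1 = +1.
v=11: a=11^2·(≡7), b=11^0·(≡1) mod 11; (7|11)=-1, (1|11)=+1; (−1)^{2·0·5}·(-1)^0·(+1)^2 = +1.
v=2: v_2(a)=12, v_2(b)=2; units ≡ 3, 3 (mod 8); ε·ε+αω+βω = 1·1+12·1+2·1 ≡ 1  ⇒  (a,b)_2 = -1.
v=5: a=5^-6·(≡1), b=5^-2·(≡2) mod 5; (1|5)=+1, (2|5)=-1; (−1)^{-6·-2·2}·(+1)^-2·(-1)^-6 = +1.
v=3: a=3^-1·(≡2), b=3^1·(≡1) mod 3; (2|3)=-1, (1|3)=+1; (−1)^{-1·1·1}·(-1)^1·(+1)^-1 = +1.
v=19: a=19^2·(≡2), b=19^1·(≡14) mod 19; (2|19)=-1, (14|19)=-1; (−1)^{2·1·9}·(-1)^1·(-1)^2 = -1.
v=∞: 51 > 0 and -12597 < 0  ⇒  (a,b)_∞ = +1.
Ram(51, -12597) = {2, 19}; no ℚ_2-point on the conic.

[2, 19]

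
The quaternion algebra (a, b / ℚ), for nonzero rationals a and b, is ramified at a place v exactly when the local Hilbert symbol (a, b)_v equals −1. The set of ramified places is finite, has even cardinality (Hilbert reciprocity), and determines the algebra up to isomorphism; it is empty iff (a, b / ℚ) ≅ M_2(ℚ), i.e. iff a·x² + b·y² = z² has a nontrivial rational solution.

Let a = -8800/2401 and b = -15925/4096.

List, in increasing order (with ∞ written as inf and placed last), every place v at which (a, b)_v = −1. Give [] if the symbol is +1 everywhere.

[2, inf]

Mod squares: a ≡ -22, b ≡ -13. Check v ∈ {∞, 2, 5, 7, 11, 13}.
v=7: a=7^-4·(≡6), b=7^2·(≡4) mod 7; (6|7)=-1, (4|7)=+1; (−1)^{-4·2·3}·(-1)^2·(+1)^-4 = +1.
v=5: a=5^2·(≡3), b=5^2·(≡3) mod 5; (3|5)=-1, (3|5)=-1; (−1)^{2·2·2}·(-1)^2·(-1)^2 = +1.
v=13: a=13^0·(≡3), b=13^1·(≡10) mod 13; (3|13)=+1, (10|13)=+1; (−1)^{0·1·6}·(+1)^1·(+1)^0 = +1.
v=11: a=11^1·(≡1), b=11^0·(≡9) mod 11; (1|11)=+1, (9|11)=+1; (−1)^{1·0·5}·(+1)^0·(+1)^1 = +1.
v=∞: -22 < 0 and -13 < 0  ⇒  (a,b)_∞ = -1.
v=2: v_2(a)=5, v_2(b)=-12; units ≡ 5, 3 (mod 8); ε·ε+αω+βω = 0·1+5·1+-12·1 ≡ 1  ⇒  (a,b)_2 = -1.
(-22, -13 / ℚ) ramifies at {2, ∞}: a division algebra.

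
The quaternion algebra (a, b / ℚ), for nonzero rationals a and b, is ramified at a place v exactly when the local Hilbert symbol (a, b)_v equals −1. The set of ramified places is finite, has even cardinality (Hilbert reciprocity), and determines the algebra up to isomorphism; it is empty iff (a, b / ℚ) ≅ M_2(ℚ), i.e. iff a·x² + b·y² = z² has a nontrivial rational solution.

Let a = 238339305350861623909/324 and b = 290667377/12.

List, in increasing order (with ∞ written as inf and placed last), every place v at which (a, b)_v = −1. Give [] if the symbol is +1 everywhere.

[29, 31]

(a, b) ≡ (2821, 872002131) mod (ℚ^×)²; places V = {2, 3, 7, 11, 13, 17, 19, 29, 31, ∞}.
(a,b)_11: α=2, u≡9; β=1, v≡8 (mod 11); (9|11)=+1, (8|11)=-1; sign (−1)^0·+1^1·-1^2 = +1.
(a,b)_2: α=-2, β=-2; u≡5, v≡3 (mod 8); ε(u)ε(v)=0·1, αω(v)=-2·1, βω(u)=-2·1; sum ≡ 0  ⇒  +1.
(a,b)_31: α=3, u≡3; β=1, v≡27 (mod 31); (3|31)=-1, (27|31)=-1; sign (−1)^1·-1^1·-1^3 = -1.
(a,b)_∞: sgn(2821)=+, sgn(872002131)=+, so +1.
(a,b)_17: α=2, u≡4; β=1, v≡12 (mod 17); (4|17)=+1, (12|17)=-1; sign (−1)^0·+1^1·-1^2 = +1.
(a,b)_19: α=2, u≡11; β=1, v≡6 (mod 19); (11|19)=+1, (6|19)=+1; sign (−1)^0·+1^1·+1^2 = +1.
(a,b)_13: α=3, u≡12; β=1, v≡9 (mod 13); (12|13)=+1, (9|13)=+1; sign (−1)^0·+1^1·+1^3 = +1.
(a,b)_3: α=-4, u≡1; β=-1, v≡2 (mod 3); (1|3)=+1, (2|3)=-1; sign (−1)^0·+1^-1·-1^-4 = +1.
(a,b)_7: α=3, u≡1; β=1, v≡6 (mod 7); (1|7)=+1, (6|7)=-1; sign (−1)^1·+1^1·-1^3 = +1.
(a,b)_29: α=2, u≡14; β=1, v≡10 (mod 29); (14|29)=-1, (10|29)=-1; sign (−1)^0·-1^1·-1^2 = -1.
Ram(2821, 872002131) = {29, 31}; no ℚ_29-point on the conic.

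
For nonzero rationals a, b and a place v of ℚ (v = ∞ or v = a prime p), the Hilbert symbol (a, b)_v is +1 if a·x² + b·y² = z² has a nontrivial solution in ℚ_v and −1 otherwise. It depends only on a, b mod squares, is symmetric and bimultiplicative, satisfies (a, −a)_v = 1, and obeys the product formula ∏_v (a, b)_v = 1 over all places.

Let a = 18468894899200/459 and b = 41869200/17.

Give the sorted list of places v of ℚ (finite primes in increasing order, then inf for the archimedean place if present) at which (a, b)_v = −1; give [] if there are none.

[3, 17, 37, 41]

Mod squares: a ≡ 69552933, b ≡ 1779441. Check v ∈ {∞, 2, 3, 5, 17, 23, 29, 31, 37, 41}.
v=23: a=23^2·(≡2), b=23^1·(≡16) mod 23; (2|23)=+1, (16|23)=+1; (−1)^{2·1·11}·(+1)^1·(+1)^2 = +1.
v=41: a=41^1·(≡27), b=41^1·(≡8) mod 41; (27|41)=-1, (8|41)=+1; (−1)^{1·1·20}·(-1)^1·(+1)^1 = -1.
v=31: a=31^1·(≡8), b=31^0·(≡28) mod 31; (8|31)=+1, (28|31)=+1; (−1)^{1·0·15}·(+1)^0·(+1)^1 = +1.
v=3: a=3^-3·(≡2), b=3^1·(≡2) mod 3; (2|3)=-1, (2|3)=-1; (−1)^{-3·1·1}·(-1)^1·(-1)^-3 = -1.
v=37: a=37^1·(≡14), b=37^1·(≡30) mod 37; (14|37)=-1, (30|37)=+1; (−1)^{1·1·18}·(-1)^1·(+1)^1 = -1.
v=2: v_2(a)=10, v_2(b)=4; units ≡ 5, 1 (mod 8); ε·ε+αω+βω = 0·0+10·0+4·1 ≡ 0  ⇒  (a,b)_2 = +1.
v=17: a=17^-1·(≡10), b=17^-1·(≡2) mod 17; (10|17)=-1, (2|17)=+1; (−1)^{-1·-1·8}·(-1)^-1·(+1)^-1 = -1.
v=5: a=5^2·(≡2), b=5^2·(≡4) mod 5; (2|5)=-1, (4|5)=+1; (−1)^{2·2·2}·(-1)^2·(+1)^2 = +1.
v=∞: 69552933 > 0 and 1779441 > 0  ⇒  (a,b)_∞ = +1.
v=29: a=29^1·(≡14), b=29^0·(≡6) mod 29; (14|29)=-1, (6|29)=+1; (−1)^{1·0·14}·(-1)^0·(+1)^1 = +1.
Ram(69552933, 1779441) = {3, 17, 37, 41}; no ℚ_3-point on the conic.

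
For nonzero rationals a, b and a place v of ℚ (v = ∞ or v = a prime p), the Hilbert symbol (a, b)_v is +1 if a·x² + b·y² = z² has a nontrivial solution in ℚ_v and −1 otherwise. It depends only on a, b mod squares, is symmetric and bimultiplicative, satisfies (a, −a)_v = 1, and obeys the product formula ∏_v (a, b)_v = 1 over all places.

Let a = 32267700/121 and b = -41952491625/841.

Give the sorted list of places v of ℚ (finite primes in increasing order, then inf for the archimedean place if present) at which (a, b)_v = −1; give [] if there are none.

[3, 5, 19, 23]

(a, b) ≡ (35853, -1225785) mod (ℚ^×)²; places V = {2, 3, 5, 11, 17, 19, 23, 29, 37, ∞}.
(a,b)_5: α=2, u≡3; β=3, v≡2 (mod 5); (3|5)=-1, (2|5)=-1; sign (−1)^0·-1^3·-1^2 = -1.
(a,b)_2: α=2, β=0; u≡5, v≡7 (mod 8); ε(u)ε(v)=0·1, αω(v)=2·0, βω(u)=0·1; sum ≡ 0  ⇒  +1.
(a,b)_19: α=1, u≡6; β=1, v≡7 (mod 19); (6|19)=+1, (7|19)=+1; sign (−1)^1·+1^1·+1^1 = -1.
(a,b)_23: α=0, u≡21; β=1, v≡5 (mod 23); (21|23)=-1, (5|23)=-1; sign (−1)^0·-1^1·-1^0 = -1.
(a,b)_17: α=1, u≡8; β=1, v≡13 (mod 17); (8|17)=+1, (13|17)=+1; sign (−1)^0·+1^1·+1^1 = +1.
(a,b)_3: α=3, u≡2; β=1, v≡2 (mod 3); (2|3)=-1, (2|3)=-1; sign (−1)^1·-1^1·-1^3 = -1.
(a,b)_11: α=-2, u≡3; β=1, v≡7 (mod 11); (3|11)=+1, (7|11)=-1; sign (−1)^0·+1^1·-1^-2 = +1.
(a,b)_∞: sgn(35853)=+, sgn(-1225785)=−, so +1.
(a,b)_29: α=0, u≡25; β=-2, v≡22 (mod 29); (25|29)=+1, (22|29)=+1; sign (−1)^0·+1^-2·+1^0 = +1.
(a,b)_37: α=1, u≡1; β=2, v≡30 (mod 37); (1|37)=+1, (30|37)=+1; sign (−1)^0·+1^2·+1^1 = +1.
(35853, -1225785 / ℚ) ramifies at {3, 5, 19, 23}: a division algebra.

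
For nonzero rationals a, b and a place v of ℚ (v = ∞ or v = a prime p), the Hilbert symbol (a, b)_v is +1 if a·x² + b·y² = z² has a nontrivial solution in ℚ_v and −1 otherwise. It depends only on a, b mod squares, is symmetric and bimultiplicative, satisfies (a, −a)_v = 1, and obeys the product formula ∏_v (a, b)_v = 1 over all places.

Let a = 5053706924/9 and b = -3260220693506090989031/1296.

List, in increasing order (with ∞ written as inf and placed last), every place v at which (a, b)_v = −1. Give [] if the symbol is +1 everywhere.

[7, 23]

Mod squares: a ≡ 30659, b ≡ -119. Check v ∈ {∞, 2, 3, 7, 17, 23, 29, 31, 43}.
v=2: v_2(a)=2, v_2(b)=-4; units ≡ 3, 1 (mod 8); ε·ε+αω+βω = 1·0+2·0+-4·1 ≡ 0  ⇒  (a,b)_2 = +1.
v=3: a=3^-2·(≡2), b=3^-4·(≡1) mod 3; (2|3)=-1, (1|3)=+1; (−1)^{-2·-4·1}·(-1)^-4·(+1)^-2 = +1.
v=17: a=17^0·(≡13), b=17^1·(≡6) mod 17; (13|17)=+1, (6|17)=-1; (−1)^{0·1·8}·(+1)^1·(-1)^0 = +1.
v=31: a=31^1·(≡28), b=31^2·(≡9) mod 31; (28|31)=+1, (9|31)=+1; (−1)^{1·2·15}·(+1)^2·(+1)^1 = +1.
v=7: a=7^2·(≡5), b=7^3·(≡4) mod 7; (5|7)=-1, (4|7)=+1; (−1)^{2·3·3}·(-1)^3·(+1)^2 = -1.
v=23: a=23^1·(≡21), b=23^2·(≡5) mod 23; (21|23)=-1, (5|23)=-1; (−1)^{1·2·11}·(-1)^2·(-1)^1 = -1.
v=43: a=43^1·(≡9), b=43^2·(≡14) mod 43; (9|43)=+1, (14|43)=+1; (−1)^{1·2·21}·(+1)^2·(+1)^1 = +1.
v=29: a=29^2·(≡5), b=29^6·(≡8) mod 29; (5|29)=+1, (8|29)=-1; (−1)^{2·6·14}·(+1)^6·(-1)^2 = +1.
v=∞: 30659 > 0 and -119 < 0  ⇒  (a,b)_∞ = +1.
|Ram(30659, -119)| = 2, even; anisotropic at {7, 23}.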